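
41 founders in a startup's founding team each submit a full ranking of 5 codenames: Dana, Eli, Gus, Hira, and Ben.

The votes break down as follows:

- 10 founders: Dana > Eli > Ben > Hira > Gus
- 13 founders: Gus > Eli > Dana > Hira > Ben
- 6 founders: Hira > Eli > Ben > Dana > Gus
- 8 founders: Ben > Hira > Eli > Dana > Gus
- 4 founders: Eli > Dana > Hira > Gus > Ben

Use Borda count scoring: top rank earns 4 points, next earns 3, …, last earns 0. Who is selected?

Eli

Borda scores:
  Dana: 10·4 + 13·2 + 6·1 + 8·1 + 4·3 = 92
  Eli: 10·3 + 13·3 + 6·3 + 8·2 + 4·4 = 119
  Gus: 10·0 + 13·4 + 6·0 + 8·0 + 4·1 = 56
  Hira: 10·1 + 13·1 + 6·4 + 8·3 + 4·2 = 79
  Ben: 10·2 + 13·0 + 6·2 + 8·4 + 4·0 = 64
Eli has the highest total.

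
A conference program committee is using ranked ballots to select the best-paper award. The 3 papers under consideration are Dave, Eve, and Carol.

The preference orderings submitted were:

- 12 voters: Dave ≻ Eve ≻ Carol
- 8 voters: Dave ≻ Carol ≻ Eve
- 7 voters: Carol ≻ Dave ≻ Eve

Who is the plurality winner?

First-place vote totals:
  Dave: 20
  Eve: 0
  Carol: 7
Dave has the most first-place votes.

Dave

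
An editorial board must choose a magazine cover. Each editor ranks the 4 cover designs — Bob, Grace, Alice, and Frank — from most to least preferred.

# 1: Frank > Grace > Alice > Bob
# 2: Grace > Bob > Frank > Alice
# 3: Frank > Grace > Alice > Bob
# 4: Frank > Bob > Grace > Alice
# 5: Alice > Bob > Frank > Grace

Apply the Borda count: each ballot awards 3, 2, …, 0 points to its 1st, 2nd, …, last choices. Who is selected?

Frank

Borda scores:
  Bob: 0 + 2 + 0 + 2 + 2 = 6
  Grace: 2 + 3 + 2 + 1 + 0 = 8
  Alice: 1 + 0 + 1 + 0 + 3 = 5
  Frank: 3 + 1 + 3 + 3 + 1 = 11
Frank has the highest total.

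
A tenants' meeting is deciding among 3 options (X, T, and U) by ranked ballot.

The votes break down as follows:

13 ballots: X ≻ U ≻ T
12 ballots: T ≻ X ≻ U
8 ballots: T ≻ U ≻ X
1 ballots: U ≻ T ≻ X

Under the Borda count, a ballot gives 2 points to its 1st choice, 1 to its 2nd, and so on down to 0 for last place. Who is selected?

Borda scores:
  X: 13·2 + 12·1 + 8·0 + 0 = 38
  T: 13·0 + 12·2 + 8·2 + 1 = 41
  U: 13·1 + 12·0 + 8·1 + 2 = 23
T has the highest total.

T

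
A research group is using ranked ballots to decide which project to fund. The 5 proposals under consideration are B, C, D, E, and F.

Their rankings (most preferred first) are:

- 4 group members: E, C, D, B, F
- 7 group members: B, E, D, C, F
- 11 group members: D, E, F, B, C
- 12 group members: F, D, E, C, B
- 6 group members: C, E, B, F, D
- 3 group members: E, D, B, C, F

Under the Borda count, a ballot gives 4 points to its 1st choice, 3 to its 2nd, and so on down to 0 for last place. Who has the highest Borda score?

E

Borda scores:
  B: 4·1 + 7·4 + 11·1 + 12·0 + 6·2 + 3·2 = 61
  C: 4·3 + 7·1 + 11·0 + 12·1 + 6·4 + 3·1 = 58
  D: 4·2 + 7·2 + 11·4 + 12·3 + 6·0 + 3·3 = 111
  E: 4·4 + 7·3 + 11·3 + 12·2 + 6·3 + 3·4 = 124
  F: 4·0 + 7·0 + 11·2 + 12·4 + 6·1 + 3·0 = 76
E has the highest total.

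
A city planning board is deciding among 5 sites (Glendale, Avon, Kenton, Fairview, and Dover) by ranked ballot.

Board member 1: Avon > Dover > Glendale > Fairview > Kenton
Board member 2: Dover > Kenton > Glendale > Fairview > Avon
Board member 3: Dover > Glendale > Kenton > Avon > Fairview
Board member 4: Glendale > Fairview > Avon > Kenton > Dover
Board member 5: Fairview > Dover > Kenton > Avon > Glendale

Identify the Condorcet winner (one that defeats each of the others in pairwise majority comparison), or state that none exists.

Head-to-head results (5 voters total):
Glendale vs Avon: Glendale wins 3–2.
Glendale vs Kenton: Glendale wins 3–2.
Glendale vs Fairview: Glendale wins 4–1.
Glendale vs Dover: Dover wins 4–1.
Avon vs Kenton: Kenton wins 3–2.
Avon vs Fairview: Fairview wins 3–2.
Avon vs Dover: Dover wins 3–2.
Kenton vs Fairview: Fairview wins 3–2.
Kenton vs Dover: Dover wins 4–1.
Fairview vs Dover: Dover wins 3–2.
Dover beats each rival — Glendale (4–1), Avon (3–2), Kenton (4–1), Fairview (3–2) — so Dover is the Condorcet winner.

Dover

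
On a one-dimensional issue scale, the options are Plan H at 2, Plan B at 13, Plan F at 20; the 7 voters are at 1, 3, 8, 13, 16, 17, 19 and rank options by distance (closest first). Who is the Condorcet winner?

Plan B

With single-peaked preferences on a line, the Condorcet winner is the candidate closest to the median voter.
The median voter (position 13) is closest to Plan B at 13.
Check: Plan B vs Plan H — voters closer to Plan B: 5 of 7.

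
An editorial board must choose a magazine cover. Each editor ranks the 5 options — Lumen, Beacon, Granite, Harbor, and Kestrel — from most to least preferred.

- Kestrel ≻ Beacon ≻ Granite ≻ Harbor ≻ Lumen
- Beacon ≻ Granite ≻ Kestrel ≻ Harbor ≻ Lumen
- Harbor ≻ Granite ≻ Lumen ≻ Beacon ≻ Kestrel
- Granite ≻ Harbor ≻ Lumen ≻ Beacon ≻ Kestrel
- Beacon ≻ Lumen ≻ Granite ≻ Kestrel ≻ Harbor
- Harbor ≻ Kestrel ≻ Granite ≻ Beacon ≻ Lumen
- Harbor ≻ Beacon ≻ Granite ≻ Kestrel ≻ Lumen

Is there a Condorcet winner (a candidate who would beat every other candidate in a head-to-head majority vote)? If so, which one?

Head-to-head results (7 voters total):
Lumen vs Beacon: Beacon wins 5–2.
Lumen vs Granite: Granite wins 6–1.
Lumen vs Harbor: Harbor wins 6–1.
Lumen vs Kestrel: Kestrel wins 4–3.
Beacon vs Granite: Beacon wins 4–3.
Beacon vs Harbor: Harbor wins 4–3.
Beacon vs Kestrel: Beacon wins 5–2.
Granite vs Harbor: Granite wins 4–3.
Granite vs Kestrel: Granite wins 5–2.
Harbor vs Kestrel: Harbor wins 4–3.
No candidate beats all others: Beacon beats Granite beats Harbor beats Beacon, a majority cycle.

There is no Condorcet winner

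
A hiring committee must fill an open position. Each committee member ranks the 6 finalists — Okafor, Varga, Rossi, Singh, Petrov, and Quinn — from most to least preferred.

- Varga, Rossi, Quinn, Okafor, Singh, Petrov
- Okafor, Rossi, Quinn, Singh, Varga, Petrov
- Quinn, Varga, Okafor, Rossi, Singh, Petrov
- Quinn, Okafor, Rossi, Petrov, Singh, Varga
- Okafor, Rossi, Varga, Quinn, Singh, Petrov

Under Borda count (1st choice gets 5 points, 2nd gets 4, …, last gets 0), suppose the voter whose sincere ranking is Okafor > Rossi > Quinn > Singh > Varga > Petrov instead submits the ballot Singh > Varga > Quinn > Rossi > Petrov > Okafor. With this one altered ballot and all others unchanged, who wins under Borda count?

Borda totals with the altered ballot: Okafor 14, Varga 16, Rossi 15, Singh 9, Petrov 3, Quinn 18.
The switch changes the winner from Okafor to Quinn.

Quinn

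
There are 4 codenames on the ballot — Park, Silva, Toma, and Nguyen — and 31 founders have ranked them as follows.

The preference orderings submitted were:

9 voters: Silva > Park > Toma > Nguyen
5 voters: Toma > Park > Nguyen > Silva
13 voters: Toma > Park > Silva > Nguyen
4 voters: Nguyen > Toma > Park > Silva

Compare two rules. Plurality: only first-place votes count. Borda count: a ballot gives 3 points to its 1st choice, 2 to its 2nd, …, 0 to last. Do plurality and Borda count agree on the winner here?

Plurality first-place counts: Park 0, Silva 9, Toma 18, Nguyen 4 → Toma.
Borda totals: Park 58, Silva 40, Toma 71, Nguyen 17 → Toma.
The two rules agree on Toma.

Yes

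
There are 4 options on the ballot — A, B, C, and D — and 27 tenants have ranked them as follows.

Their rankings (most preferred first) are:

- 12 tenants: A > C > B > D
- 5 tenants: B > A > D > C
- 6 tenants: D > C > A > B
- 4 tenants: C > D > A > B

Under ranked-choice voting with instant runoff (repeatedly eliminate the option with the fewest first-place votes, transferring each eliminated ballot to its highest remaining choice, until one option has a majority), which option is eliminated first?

Round 1: A 12, D 6, B 5, C 4. C has the fewest and is eliminated.
Round 2: A 12, D 10, B 5. B has the fewest and is eliminated.
Round 3: A 17, D 10. A has a majority.

C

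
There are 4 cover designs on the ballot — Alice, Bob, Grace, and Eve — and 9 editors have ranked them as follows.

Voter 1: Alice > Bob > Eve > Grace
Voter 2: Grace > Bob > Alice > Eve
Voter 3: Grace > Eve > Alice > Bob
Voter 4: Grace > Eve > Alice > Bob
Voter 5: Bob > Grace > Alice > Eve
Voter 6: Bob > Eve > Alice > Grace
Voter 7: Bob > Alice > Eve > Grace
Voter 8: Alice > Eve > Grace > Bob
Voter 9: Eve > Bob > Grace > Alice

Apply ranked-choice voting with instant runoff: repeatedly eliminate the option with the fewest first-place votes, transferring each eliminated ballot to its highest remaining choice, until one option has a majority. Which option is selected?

Round 1: Bob 3, Grace 3, Alice 2, Eve 1. Eve has the fewest and is eliminated.
Round 2: Bob 4, Grace 3, Alice 2. Alice has the fewest and is eliminated.
Round 3: Bob 5, Grace 4. Bob has a majority.

Bob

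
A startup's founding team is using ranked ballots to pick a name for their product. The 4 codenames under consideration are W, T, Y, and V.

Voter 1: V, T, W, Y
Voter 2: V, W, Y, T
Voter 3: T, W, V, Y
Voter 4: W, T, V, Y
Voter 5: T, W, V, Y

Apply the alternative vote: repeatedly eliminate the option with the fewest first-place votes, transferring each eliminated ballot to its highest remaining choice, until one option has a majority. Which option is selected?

T

Round 1: T 2, V 2, W 1, Y 0. Y has the fewest and is eliminated.
Round 2: T 2, V 2, W 1. W has the fewest and is eliminated.
Round 3: T 3, V 2. T has a majority.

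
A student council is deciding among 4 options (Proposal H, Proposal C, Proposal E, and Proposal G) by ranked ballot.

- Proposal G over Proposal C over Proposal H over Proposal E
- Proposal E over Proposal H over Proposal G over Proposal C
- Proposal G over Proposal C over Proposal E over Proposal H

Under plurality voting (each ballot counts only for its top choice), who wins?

Proposal G

First-place vote totals:
  Proposal H: 0
  Proposal C: 0
  Proposal E: 1
  Proposal G: 2
Proposal G has the most first-place votes.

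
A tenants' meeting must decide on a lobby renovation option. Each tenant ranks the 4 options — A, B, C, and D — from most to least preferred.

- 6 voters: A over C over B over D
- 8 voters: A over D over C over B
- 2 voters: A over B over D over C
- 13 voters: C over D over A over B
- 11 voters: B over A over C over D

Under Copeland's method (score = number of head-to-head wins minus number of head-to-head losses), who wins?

Pairwise results:
  A vs B: A wins 29–11.
  A vs C: A wins 27–13.
  A vs D: A wins 27–13.
  B vs C: C wins 27–13.
  B vs D: D wins 21–19.
  C vs D: C wins 30–10.
Copeland scores (wins − losses):
  A: 3 − 0 = 3
  B: 0 − 3 = -3
  C: 2 − 1 = 1
  D: 1 − 2 = -1
A has the best Copeland score.

A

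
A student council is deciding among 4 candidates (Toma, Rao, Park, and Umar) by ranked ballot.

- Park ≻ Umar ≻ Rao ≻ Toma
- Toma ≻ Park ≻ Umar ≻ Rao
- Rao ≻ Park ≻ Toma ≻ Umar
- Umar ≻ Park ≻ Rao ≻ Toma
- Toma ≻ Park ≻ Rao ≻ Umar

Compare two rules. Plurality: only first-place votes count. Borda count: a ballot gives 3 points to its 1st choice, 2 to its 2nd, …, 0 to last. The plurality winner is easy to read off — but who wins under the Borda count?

Plurality first-place counts: Toma 2, Rao 1, Park 1, Umar 1 → Toma.
Borda totals: Toma 7, Rao 6, Park 11, Umar 6 → Park.

Park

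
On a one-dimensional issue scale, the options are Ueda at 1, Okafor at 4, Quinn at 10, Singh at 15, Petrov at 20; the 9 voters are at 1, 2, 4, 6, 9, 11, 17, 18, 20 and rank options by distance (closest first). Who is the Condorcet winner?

Quinn

With single-peaked preferences on a line, the Condorcet winner is the candidate closest to the median voter.
The median voter (position 9) is closest to Quinn at 10.
Check: Quinn vs Ueda — voters closer to Quinn: 6 of 9.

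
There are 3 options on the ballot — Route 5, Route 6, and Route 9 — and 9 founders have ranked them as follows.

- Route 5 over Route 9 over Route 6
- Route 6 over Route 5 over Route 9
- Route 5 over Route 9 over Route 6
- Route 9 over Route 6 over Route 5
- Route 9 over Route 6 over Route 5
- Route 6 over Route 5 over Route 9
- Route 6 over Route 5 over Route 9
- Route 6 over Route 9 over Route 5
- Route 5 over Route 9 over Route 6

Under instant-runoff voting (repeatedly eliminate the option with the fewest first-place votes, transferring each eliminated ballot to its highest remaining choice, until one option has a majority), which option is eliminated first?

Route 9

Round 1: Route 6 4, Route 5 3, Route 9 2. Route 9 has the fewest and is eliminated.
Round 2: Route 6 6, Route 5 3. Route 6 has a majority.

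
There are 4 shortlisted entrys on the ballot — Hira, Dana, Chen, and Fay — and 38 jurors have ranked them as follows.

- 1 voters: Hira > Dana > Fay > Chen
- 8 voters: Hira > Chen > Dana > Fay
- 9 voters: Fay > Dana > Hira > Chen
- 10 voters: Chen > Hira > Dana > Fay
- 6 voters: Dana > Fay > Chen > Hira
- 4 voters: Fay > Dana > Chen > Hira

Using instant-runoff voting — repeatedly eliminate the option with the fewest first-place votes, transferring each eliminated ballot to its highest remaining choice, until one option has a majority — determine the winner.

Round 1: Fay 13, Chen 10, Hira 9, Dana 6. Dana has the fewest and is eliminated.
Round 2: Fay 19, Chen 10, Hira 9. Hira has the fewest and is eliminated.
Round 3: Fay 20, Chen 18. Fay has a majority.

Fay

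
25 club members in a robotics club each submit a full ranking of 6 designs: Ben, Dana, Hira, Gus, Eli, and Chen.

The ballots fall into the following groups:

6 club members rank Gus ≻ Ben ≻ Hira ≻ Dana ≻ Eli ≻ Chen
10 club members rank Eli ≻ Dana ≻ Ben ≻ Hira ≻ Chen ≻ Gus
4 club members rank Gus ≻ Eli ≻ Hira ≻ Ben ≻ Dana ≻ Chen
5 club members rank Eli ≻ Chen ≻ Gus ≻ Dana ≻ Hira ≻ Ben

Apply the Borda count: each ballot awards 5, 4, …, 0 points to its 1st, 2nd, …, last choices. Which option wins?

Borda scores:
  Ben: 6·4 + 10·3 + 4·2 + 5·0 = 62
  Dana: 6·2 + 10·4 + 4·1 + 5·2 = 66
  Hira: 6·3 + 10·2 + 4·3 + 5·1 = 55
  Gus: 6·5 + 10·0 + 4·5 + 5·3 = 65
  Eli: 6·1 + 10·5 + 4·4 + 5·5 = 97
  Chen: 6·0 + 10·1 + 4·0 + 5·4 = 30
Eli has the highest total.

Eli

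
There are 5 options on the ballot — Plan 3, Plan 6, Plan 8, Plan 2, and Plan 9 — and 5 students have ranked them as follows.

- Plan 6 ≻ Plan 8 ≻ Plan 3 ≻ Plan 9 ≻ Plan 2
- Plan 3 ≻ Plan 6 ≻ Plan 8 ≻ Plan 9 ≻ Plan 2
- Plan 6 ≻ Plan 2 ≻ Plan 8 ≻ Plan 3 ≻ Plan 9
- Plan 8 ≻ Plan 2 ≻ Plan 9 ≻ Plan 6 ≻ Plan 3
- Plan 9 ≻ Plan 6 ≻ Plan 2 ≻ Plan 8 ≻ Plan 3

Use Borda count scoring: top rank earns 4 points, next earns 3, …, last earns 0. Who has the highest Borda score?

Plan 6

Borda scores:
  Plan 3: 2 + 4 + 1 + 0 + 0 = 7
  Plan 6: 4 + 3 + 4 + 1 + 3 = 15
  Plan 8: 3 + 2 + 2 + 4 + 1 = 12
  Plan 2: 0 + 0 + 3 + 3 + 2 = 8
  Plan 9: 1 + 1 + 0 + 2 + 4 = 8
Plan 6 has the highest total.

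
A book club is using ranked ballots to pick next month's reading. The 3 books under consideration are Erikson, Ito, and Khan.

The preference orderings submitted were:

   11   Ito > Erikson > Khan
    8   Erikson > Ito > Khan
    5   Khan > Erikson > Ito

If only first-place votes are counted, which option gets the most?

First-place vote totals:
  Erikson: 8
  Ito: 11
  Khan: 5
Ito has the most first-place votes.

Ito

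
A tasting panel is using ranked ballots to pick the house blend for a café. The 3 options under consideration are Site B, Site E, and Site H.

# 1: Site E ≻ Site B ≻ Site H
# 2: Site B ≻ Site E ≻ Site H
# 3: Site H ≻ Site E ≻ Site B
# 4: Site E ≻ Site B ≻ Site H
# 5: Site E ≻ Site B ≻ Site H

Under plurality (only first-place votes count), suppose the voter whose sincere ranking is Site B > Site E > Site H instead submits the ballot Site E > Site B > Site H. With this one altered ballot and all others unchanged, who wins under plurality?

Site E

First-place totals with the altered ballot: Site B 0, Site E 4, Site H 1.
The winner is unchanged: still Site E.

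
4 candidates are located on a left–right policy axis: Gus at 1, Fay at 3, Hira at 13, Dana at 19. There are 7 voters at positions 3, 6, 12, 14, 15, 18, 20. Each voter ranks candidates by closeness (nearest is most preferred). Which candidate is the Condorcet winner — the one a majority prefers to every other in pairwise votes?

Hira

With single-peaked preferences on a line, the Condorcet winner is the candidate closest to the median voter.
The median voter (position 14) is closest to Hira at 13.
Check: Hira vs Gus — voters closer to Hira: 5 of 7.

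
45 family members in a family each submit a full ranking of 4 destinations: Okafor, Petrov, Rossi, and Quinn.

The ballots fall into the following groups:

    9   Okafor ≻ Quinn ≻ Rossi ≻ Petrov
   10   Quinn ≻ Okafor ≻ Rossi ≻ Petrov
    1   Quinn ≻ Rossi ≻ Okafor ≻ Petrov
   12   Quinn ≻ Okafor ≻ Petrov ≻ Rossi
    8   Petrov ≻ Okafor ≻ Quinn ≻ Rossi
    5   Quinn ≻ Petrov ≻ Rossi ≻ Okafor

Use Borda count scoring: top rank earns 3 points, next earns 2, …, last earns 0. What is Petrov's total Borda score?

46

Borda scores:
  Okafor: 9·3 + 10·2 + 1 + 12·2 + 8·2 + 5·0 = 88
  Petrov: 9·0 + 10·0 + 0 + 12·1 + 8·3 + 5·2 = 46
  Rossi: 9·1 + 10·1 + 2 + 12·0 + 8·0 + 5·1 = 26
  Quinn: 9·2 + 10·3 + 3 + 12·3 + 8·1 + 5·3 = 110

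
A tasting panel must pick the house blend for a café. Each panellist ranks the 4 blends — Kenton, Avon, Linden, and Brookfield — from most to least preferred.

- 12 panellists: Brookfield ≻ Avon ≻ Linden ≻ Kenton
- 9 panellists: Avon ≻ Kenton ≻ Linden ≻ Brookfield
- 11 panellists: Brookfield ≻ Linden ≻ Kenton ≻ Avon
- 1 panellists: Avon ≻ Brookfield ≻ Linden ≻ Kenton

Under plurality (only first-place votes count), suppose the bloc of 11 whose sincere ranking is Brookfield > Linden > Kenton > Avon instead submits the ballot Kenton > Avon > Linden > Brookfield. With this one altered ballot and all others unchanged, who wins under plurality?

Brookfield

First-place totals with the altered ballot: Kenton 11, Avon 10, Linden 0, Brookfield 12.
The winner is unchanged: still Brookfield.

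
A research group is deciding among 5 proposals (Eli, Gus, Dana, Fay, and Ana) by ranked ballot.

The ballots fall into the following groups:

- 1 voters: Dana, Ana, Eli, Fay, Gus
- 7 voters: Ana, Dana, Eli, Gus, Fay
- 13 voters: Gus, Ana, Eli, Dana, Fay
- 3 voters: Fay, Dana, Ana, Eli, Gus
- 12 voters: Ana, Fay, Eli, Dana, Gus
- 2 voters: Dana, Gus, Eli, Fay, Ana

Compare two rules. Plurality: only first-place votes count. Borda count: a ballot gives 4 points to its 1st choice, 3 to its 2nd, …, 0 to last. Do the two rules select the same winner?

Plurality first-place counts: Eli 0, Gus 13, Dana 3, Fay 3, Ana 19 → Ana.
Borda totals: Eli 73, Gus 65, Dana 67, Fay 51, Ana 124 → Ana.
The two rules agree on Ana.

Yes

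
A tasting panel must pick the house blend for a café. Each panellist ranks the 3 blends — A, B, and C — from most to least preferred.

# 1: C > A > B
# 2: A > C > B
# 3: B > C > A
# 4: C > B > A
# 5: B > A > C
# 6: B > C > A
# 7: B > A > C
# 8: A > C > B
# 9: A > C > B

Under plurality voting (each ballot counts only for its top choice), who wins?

First-place vote totals:
  A: 3
  B: 4
  C: 2
B has the most first-place votes.

B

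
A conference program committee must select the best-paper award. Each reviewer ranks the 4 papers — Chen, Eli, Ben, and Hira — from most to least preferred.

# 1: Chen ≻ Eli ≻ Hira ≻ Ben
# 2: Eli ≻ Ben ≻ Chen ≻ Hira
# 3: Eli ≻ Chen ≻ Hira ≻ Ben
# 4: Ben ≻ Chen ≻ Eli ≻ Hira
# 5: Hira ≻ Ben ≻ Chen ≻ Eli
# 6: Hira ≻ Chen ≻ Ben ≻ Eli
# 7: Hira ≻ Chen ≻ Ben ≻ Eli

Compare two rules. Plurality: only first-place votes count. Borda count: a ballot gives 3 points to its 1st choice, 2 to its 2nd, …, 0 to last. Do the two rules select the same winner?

Plurality first-place counts: Chen 1, Eli 2, Ben 1, Hira 3 → Hira.
Borda totals: Chen 13, Eli 9, Ben 9, Hira 11 → Chen.
The two rules disagree: plurality picks Hira, Borda picks Chen.

No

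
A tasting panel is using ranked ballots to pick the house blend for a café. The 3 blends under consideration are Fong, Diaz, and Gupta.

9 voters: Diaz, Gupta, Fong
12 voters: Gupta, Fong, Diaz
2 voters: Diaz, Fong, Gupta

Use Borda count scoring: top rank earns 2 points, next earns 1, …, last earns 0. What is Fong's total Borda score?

Borda scores:
  Fong: 9·0 + 12·1 + 2·1 = 14
  Diaz: 9·2 + 12·0 + 2·2 = 22
  Gupta: 9·1 + 12·2 + 2·0 = 33

14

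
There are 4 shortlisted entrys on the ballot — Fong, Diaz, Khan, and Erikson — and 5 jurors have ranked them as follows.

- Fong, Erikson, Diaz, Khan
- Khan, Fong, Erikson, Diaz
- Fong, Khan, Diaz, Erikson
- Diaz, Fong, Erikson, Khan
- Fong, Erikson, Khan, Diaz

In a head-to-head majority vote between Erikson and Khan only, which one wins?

Ballots ranking Erikson above Khan: 3.
Ballots ranking Khan above Erikson: 2.
Erikson wins the head-to-head, 3–2.

Erikson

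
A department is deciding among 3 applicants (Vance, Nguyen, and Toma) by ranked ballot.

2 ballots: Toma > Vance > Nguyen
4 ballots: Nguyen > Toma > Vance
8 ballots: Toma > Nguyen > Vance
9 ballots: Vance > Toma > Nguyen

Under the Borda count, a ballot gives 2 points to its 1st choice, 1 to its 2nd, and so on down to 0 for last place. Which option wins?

Toma

Borda scores:
  Vance: 2·1 + 4·0 + 8·0 + 9·2 = 20
  Nguyen: 2·0 + 4·2 + 8·1 + 9·0 = 16
  Toma: 2·2 + 4·1 + 8·2 + 9·1 = 33
Toma has the highest total.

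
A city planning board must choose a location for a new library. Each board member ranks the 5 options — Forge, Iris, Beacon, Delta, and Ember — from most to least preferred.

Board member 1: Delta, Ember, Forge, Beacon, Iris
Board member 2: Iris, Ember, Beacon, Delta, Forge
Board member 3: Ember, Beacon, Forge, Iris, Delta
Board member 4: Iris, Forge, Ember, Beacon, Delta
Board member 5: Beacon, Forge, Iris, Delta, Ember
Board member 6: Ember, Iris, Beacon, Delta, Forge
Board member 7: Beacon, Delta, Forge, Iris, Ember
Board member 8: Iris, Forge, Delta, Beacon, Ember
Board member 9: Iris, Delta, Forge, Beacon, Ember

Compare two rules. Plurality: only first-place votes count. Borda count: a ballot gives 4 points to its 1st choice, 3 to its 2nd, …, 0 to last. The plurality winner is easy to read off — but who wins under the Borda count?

Iris

Plurality first-place counts: Forge 0, Iris 4, Beacon 2, Delta 1, Ember 2 → Iris.
Borda totals: Forge 17, Iris 23, Beacon 19, Delta 15, Ember 16 → Iris.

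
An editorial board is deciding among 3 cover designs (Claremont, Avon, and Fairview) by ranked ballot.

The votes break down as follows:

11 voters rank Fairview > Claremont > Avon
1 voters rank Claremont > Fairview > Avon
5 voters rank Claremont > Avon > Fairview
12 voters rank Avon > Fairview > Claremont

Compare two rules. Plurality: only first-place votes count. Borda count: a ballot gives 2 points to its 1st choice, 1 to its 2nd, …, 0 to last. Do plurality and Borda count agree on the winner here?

No

Plurality first-place counts: Claremont 6, Avon 12, Fairview 11 → Avon.
Borda totals: Claremont 23, Avon 29, Fairview 35 → Fairview.
The two rules disagree: plurality picks Avon, Borda picks Fairview.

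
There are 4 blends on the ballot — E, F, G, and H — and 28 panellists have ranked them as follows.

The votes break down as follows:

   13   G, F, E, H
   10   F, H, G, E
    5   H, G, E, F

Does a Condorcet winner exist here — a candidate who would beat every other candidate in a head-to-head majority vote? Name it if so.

No Condorcet winner

Head-to-head results (28 voters total):
E vs F: F wins 23–5.
E vs G: G wins 28–0.
E vs H: H wins 15–13.
F vs G: G wins 18–10.
F vs H: F wins 23–5.
G vs H: H wins 15–13.
No candidate beats all others: F beats H beats G beats F, a majority cycle.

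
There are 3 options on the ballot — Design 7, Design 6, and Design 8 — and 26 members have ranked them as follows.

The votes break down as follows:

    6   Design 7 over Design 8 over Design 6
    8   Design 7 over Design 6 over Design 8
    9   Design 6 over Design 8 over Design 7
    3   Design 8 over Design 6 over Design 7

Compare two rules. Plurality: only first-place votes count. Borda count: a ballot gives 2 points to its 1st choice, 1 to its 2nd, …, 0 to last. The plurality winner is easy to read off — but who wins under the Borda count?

Plurality first-place counts: Design 7 14, Design 6 9, Design 8 3 → Design 7.
Borda totals: Design 7 28, Design 6 29, Design 8 21 → Design 6.

Design 6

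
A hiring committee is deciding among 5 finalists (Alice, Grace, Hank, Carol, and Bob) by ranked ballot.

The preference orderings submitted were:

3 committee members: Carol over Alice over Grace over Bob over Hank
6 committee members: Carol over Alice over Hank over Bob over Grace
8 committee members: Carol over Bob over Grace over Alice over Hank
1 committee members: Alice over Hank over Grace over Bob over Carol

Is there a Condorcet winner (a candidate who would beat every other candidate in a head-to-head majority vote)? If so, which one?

Carol

Head-to-head results (18 voters total):
Alice vs Grace: Alice wins 10–8.
Alice vs Hank: Alice wins 18–0.
Alice vs Carol: Carol wins 17–1.
Alice vs Bob: Alice wins 10–8.
Grace vs Hank: Grace wins 11–7.
Grace vs Carol: Carol wins 17–1.
Grace vs Bob: Bob wins 14–4.
Hank vs Carol: Carol wins 17–1.
Hank vs Bob: Bob wins 11–7.
Carol vs Bob: Carol wins 17–1.
Carol beats each rival — Alice (17–1), Grace (17–1), Hank (17–1), Bob (17–1) — so Carol is the Condorcet winner.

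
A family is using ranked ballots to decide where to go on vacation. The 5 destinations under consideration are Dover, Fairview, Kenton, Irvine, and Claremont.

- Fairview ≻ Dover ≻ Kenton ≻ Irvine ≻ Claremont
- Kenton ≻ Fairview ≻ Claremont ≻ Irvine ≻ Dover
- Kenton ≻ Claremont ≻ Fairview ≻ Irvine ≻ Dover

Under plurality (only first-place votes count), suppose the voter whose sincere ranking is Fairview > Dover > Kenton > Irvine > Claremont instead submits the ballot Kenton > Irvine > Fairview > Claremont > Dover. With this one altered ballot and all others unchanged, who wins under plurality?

First-place totals with the altered ballot: Dover 0, Fairview 0, Kenton 3, Irvine 0, Claremont 0.
The winner is unchanged: still Kenton.

Kenton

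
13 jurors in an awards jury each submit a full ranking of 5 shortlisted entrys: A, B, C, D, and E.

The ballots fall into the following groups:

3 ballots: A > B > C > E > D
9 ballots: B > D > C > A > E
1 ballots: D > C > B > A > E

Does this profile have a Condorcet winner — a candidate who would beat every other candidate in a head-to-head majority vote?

Head-to-head results (13 voters total):
A vs B: B wins 10–3.
A vs C: C wins 10–3.
A vs D: D wins 10–3.
A vs E: A wins 13–0.
B vs C: B wins 12–1.
B vs D: B wins 12–1.
B vs E: B wins 13–0.
C vs D: D wins 10–3.
C vs E: C wins 13–0.
D vs E: D wins 10–3.
B beats each rival — A (10–3), C (12–1), D (12–1), E (13–0) — so B is the Condorcet winner.

Yes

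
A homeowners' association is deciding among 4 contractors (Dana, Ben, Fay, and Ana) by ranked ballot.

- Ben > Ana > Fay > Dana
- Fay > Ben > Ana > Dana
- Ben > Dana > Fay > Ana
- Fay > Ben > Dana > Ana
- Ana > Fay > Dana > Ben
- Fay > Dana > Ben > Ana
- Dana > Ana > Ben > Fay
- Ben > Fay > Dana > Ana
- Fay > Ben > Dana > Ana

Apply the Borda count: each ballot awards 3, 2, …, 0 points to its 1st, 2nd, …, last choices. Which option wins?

Fay

Borda scores:
  Dana: 0 + 0 + 2 + 1 + 1 + 2 + 3 + 1 + 1 = 11
  Ben: 3 + 2 + 3 + 2 + 0 + 1 + 1 + 3 + 2 = 17
  Fay: 1 + 3 + 1 + 3 + 2 + 3 + 0 + 2 + 3 = 18
  Ana: 2 + 1 + 0 + 0 + 3 + 0 + 2 + 0 + 0 = 8
Fay has the highest total.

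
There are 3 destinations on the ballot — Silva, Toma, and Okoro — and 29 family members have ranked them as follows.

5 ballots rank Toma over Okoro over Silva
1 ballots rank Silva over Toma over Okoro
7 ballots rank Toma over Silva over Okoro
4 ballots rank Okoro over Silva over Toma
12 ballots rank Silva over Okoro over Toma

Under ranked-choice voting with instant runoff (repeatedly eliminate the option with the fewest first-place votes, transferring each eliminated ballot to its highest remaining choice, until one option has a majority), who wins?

Round 1: Silva 13, Toma 12, Okoro 4. Okoro has the fewest and is eliminated.
Round 2: Silva 17, Toma 12. Silva has a majority.

Silva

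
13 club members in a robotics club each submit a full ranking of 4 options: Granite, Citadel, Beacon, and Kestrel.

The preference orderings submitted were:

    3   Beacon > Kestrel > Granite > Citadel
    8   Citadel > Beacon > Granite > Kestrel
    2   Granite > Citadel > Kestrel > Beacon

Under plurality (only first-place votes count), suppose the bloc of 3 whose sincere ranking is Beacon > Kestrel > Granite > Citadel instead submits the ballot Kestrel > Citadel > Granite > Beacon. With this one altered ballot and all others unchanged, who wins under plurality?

Citadel

First-place totals with the altered ballot: Granite 2, Citadel 8, Beacon 0, Kestrel 3.
The winner is unchanged: still Citadel.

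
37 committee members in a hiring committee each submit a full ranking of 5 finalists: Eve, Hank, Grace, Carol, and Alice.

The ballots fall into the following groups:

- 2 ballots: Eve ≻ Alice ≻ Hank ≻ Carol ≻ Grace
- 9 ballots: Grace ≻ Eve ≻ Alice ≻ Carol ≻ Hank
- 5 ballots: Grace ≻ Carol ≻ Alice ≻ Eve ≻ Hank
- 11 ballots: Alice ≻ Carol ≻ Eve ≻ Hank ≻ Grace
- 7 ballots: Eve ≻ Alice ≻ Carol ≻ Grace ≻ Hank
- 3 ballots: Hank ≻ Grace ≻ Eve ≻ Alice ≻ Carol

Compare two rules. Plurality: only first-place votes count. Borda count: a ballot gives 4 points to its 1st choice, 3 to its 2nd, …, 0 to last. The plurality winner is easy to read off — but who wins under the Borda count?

Alice

Plurality first-place counts: Eve 9, Hank 3, Grace 14, Carol 0, Alice 11 → Grace.
Borda totals: Eve 96, Hank 27, Grace 72, Carol 73, Alice 102 → Alice.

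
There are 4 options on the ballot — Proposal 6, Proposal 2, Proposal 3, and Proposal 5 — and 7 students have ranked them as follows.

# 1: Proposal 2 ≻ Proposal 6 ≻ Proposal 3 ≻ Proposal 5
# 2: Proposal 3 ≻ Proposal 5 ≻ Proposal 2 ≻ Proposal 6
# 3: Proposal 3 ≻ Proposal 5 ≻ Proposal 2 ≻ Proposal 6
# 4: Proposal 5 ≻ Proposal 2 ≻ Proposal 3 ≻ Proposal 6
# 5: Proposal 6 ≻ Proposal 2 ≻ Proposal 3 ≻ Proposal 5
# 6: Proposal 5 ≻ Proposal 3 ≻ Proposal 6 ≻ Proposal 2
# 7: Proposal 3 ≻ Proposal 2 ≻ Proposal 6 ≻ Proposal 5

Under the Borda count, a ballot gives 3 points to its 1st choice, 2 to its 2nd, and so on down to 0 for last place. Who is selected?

Proposal 3

Borda scores:
  Proposal 6: 2 + 0 + 0 + 0 + 3 + 1 + 1 = 7
  Proposal 2: 3 + 1 + 1 + 2 + 2 + 0 + 2 = 11
  Proposal 3: 1 + 3 + 3 + 1 + 1 + 2 + 3 = 14
  Proposal 5: 0 + 2 + 2 + 3 + 0 + 3 + 0 = 10
Proposal 3 has the highest total.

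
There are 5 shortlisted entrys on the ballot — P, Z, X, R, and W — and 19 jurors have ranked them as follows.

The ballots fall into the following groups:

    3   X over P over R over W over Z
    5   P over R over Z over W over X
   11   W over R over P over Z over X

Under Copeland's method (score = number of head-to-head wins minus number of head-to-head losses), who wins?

Pairwise results:
  P vs Z: P wins 19–0.
  P vs X: P wins 16–3.
  P vs R: R wins 11–8.
  P vs W: W wins 11–8.
  Z vs X: Z wins 16–3.
  Z vs R: R wins 19–0.
  Z vs W: W wins 14–5.
  X vs R: R wins 16–3.
  X vs W: W wins 16–3.
  R vs W: W wins 11–8.
Copeland scores (wins − losses):
  P: 2 − 2 = 0
  Z: 1 − 3 = -2
  X: 0 − 4 = -4
  R: 3 − 1 = 2
  W: 4 − 0 = 4
W has the best Copeland score.

W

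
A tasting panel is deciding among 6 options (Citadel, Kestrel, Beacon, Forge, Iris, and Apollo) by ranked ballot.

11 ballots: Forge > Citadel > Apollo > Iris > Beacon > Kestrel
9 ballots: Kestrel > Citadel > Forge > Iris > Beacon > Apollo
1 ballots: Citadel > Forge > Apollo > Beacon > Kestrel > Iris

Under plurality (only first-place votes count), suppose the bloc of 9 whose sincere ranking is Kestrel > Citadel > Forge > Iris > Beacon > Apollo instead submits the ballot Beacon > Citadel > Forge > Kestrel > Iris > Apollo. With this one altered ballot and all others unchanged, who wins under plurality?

Forge

First-place totals with the altered ballot: Citadel 1, Kestrel 0, Beacon 9, Forge 11, Iris 0, Apollo 0.
The winner is unchanged: still Forge.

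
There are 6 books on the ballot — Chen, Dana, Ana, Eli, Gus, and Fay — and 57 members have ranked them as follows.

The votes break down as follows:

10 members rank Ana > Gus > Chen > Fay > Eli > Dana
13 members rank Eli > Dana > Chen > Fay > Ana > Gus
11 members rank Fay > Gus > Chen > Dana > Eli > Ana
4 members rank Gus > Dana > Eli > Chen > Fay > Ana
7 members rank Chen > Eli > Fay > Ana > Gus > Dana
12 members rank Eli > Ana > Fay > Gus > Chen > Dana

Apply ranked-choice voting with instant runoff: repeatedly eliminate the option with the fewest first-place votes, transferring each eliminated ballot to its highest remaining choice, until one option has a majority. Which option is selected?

Round 1: Eli 25, Fay 11, Ana 10, Chen 7, Gus 4, Dana 0. Dana has the fewest and is eliminated.
Round 2: Eli 25, Fay 11, Ana 10, Chen 7, Gus 4. Gus has the fewest and is eliminated.
Round 3: Eli 29, Fay 11, Ana 10, Chen 7. Eli has a majority.

Eli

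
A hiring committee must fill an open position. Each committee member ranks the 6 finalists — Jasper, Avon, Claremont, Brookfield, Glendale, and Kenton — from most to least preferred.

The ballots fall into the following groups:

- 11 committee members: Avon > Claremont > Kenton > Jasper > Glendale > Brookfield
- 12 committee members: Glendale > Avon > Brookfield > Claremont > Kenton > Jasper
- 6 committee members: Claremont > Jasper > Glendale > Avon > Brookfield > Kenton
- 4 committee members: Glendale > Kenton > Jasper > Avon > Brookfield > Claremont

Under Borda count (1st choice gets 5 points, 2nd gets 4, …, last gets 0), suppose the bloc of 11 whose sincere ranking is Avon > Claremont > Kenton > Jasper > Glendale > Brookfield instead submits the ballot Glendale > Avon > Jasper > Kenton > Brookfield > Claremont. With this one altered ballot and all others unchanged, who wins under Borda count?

Borda totals with the altered ballot: Jasper 69, Avon 112, Claremont 54, Brookfield 57, Glendale 153, Kenton 50.
The switch changes the winner from Avon to Glendale.

Glendale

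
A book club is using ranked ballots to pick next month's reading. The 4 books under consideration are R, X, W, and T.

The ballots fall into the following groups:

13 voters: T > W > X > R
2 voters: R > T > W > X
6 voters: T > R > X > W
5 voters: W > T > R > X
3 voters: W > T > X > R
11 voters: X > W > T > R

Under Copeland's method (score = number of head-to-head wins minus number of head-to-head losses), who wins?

T

Pairwise results:
  R vs X: X wins 27–13.
  R vs W: W wins 32–8.
  R vs T: T wins 38–2.
  X vs W: W wins 23–17.
  X vs T: T wins 29–11.
  W vs T: T wins 21–19.
Copeland scores (wins − losses):
  R: 0 − 3 = -3
  X: 1 − 2 = -1
  W: 2 − 1 = 1
  T: 3 − 0 = 3
T has the best Copeland score.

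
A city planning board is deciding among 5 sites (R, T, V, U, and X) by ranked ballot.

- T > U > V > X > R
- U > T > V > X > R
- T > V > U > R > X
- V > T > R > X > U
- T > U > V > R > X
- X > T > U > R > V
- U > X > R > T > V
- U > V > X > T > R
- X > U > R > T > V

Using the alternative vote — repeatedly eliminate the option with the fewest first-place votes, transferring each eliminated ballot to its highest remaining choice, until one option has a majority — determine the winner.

Round 1: T 3, U 3, X 2, V 1, R 0. R has the fewest and is eliminated.
Round 2: T 3, U 3, X 2, V 1. V has the fewest and is eliminated.
Round 3: T 4, U 3, X 2. X has the fewest and is eliminated.
Round 4: T 5, U 4. T has a majority.

T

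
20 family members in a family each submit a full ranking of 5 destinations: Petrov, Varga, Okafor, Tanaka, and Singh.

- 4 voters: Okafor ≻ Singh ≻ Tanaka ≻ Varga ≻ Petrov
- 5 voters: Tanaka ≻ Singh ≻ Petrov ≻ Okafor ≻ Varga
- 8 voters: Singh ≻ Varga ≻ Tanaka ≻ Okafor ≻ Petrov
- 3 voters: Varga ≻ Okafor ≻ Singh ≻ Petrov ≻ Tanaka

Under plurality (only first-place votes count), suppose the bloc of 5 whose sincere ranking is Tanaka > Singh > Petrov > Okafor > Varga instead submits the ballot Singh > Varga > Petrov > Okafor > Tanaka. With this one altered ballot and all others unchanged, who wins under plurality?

Singh

First-place totals with the altered ballot: Petrov 0, Varga 3, Okafor 4, Tanaka 0, Singh 13.
The winner is unchanged: still Singh.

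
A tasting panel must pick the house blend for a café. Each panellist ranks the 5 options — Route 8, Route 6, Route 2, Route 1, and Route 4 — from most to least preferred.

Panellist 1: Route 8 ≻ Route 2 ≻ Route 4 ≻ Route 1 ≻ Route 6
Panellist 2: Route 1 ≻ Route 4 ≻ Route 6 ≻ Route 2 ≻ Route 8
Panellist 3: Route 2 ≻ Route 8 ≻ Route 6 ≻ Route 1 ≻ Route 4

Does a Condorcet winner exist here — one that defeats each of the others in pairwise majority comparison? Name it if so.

Head-to-head results (3 voters total):
Route 8 vs Route 6: Route 8 wins 2–1.
Route 8 vs Route 2: Route 2 wins 2–1.
Route 8 vs Route 1: Route 8 wins 2–1.
Route 8 vs Route 4: Route 8 wins 2–1.
Route 6 vs Route 2: Route 2 wins 2–1.
Route 6 vs Route 1: Route 1 wins 2–1.
Route 6 vs Route 4: Route 4 wins 2–1.
Route 2 vs Route 1: Route 2 wins 2–1.
Route 2 vs Route 4: Route 2 wins 2–1.
Route 1 vs Route 4: Route 1 wins 2–1.
Route 2 beats each rival — Route 8 (2–1), Route 6 (2–1), Route 1 (2–1), Route 4 (2–1) — so Route 2 is the Condorcet winner.

Route 2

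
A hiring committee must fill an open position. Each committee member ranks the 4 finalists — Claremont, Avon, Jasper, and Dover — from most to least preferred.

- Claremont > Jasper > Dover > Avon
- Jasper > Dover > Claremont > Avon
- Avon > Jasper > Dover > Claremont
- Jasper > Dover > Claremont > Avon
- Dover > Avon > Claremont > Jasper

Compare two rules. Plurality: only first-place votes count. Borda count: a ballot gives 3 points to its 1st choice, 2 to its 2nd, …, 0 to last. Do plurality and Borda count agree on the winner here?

Yes

Plurality first-place counts: Claremont 1, Avon 1, Jasper 2, Dover 1 → Jasper.
Borda totals: Claremont 6, Avon 5, Jasper 10, Dover 9 → Jasper.
The two rules agree on Jasper.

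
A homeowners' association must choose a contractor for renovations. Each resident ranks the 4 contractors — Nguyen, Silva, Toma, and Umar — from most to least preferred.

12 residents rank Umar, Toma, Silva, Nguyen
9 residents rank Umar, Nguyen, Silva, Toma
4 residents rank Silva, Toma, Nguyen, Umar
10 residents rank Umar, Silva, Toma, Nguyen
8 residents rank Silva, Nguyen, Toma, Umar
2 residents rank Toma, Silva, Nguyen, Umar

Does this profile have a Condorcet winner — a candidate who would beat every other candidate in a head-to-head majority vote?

Head-to-head results (45 voters total):
Nguyen vs Silva: Silva wins 36–9.
Nguyen vs Toma: Toma wins 28–17.
Nguyen vs Umar: Umar wins 31–14.
Silva vs Toma: Silva wins 31–14.
Silva vs Umar: Umar wins 31–14.
Toma vs Umar: Umar wins 31–14.
Umar beats each rival — Nguyen (31–14), Silva (31–14), Toma (31–14) — so Umar is the Condorcet winner.

Yes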